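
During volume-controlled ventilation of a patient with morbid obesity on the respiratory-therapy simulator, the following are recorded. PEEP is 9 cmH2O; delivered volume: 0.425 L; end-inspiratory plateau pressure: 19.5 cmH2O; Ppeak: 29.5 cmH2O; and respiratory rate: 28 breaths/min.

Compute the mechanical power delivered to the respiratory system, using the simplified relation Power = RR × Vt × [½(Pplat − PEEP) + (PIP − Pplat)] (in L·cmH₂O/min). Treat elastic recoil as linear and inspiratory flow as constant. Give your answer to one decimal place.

Per-breath work = Vt × [½(Pplat−PEEP) + (PIP−Pplat)] = 0.425 × [0.5×10.5 + 10.0] = 0.425 × 15.25 = 6.481 L·cmH2O.
Power = 28 × 6.481 = 181.47 L·cmH2O/min.

181.5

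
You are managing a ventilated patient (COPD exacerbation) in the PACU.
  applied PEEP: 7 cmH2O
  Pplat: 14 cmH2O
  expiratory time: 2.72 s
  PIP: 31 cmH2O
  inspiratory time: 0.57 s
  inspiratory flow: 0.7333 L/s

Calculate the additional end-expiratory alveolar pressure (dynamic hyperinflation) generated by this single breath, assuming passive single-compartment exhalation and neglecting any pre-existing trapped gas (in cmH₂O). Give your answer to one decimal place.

Vt = flow × Ti = 0.7333 L/s × 0.57 s × 1000 mL/L = 417.98 mL.
R = (PIP − Pplat)/V̇ = (31 − 14) / 0.7333 = 17.0/0.7333 = 23.183 cmH2O·s/L.
C = Vt/(Pplat − PEEP) = 417.98 / (14 − 7) = 417.98/7.0 = 59.711 mL/cmH2O.
τ = R × C = 23.183 × 0.05971 L/cmH2O = 1.384 s.
Fraction remaining = e^(−Te/τ) = e^(−2.72/1.384) = 0.1401; trapped volume = 417.98 × 0.1401 = 58.559 mL.
Additional alveolar pressure from trapping ≈ V_trapped / C = 58.559 / 59.711 = 0.9807 cmH2O.

1.0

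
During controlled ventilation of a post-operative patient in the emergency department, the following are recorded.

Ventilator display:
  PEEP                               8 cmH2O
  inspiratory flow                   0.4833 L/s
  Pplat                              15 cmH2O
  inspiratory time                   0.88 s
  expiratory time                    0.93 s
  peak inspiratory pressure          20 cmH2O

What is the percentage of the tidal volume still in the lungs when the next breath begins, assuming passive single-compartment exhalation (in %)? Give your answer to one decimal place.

22.8

Vt = flow × Ti = 0.4833 L/s × 0.88 s × 1000 mL/L = 425.3 mL.
R = (PIP − Pplat)/V̇ = (20 − 15) / 0.4833 = 5.0/0.4833 = 10.346 cmH2O·s/L.
C = Vt/(Pplat − PEEP) = 425.3 / (15 − 8) = 425.3/7.0 = 60.757 mL/cmH2O.
τ = R × C = 10.346 × 0.06076 L/cmH2O = 0.6286 s.
Fraction remaining at end-expiration = e^(−Te/τ) = e^(−0.93/0.6286) = 0.2278 → 22.78%.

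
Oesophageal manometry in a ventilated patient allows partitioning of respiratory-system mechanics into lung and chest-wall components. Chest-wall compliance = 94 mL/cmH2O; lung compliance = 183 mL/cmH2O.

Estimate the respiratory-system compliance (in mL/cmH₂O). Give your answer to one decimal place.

Lung and chest wall are elastances in series: 1/Crs = 1/CL + 1/Ccw.
1/Crs = 1/183 + 1/94 = 0.0161.
Crs = 62.112 mL/cmH2O.

62.1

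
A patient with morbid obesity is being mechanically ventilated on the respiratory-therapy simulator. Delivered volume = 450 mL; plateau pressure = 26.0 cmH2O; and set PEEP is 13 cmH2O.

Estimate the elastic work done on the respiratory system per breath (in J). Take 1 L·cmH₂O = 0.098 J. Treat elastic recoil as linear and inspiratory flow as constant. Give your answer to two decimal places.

Elastic work ≈ ½ × (Pplat − PEEP) × Vt = 0.5 × (26.0 − 13) × 0.450 L = 0.5 × 13.0 × 0.450 = 2.925 L·cmH2O.
× 0.098 J/(L·cmH2O) → 0.2867 J.

0.29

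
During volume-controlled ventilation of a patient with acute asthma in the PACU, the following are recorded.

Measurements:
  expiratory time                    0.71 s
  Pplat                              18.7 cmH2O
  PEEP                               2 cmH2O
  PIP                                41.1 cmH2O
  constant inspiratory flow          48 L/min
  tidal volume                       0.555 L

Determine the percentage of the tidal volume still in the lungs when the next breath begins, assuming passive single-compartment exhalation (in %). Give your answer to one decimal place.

46.6

Flow: 48 L/min ÷ 60 = 0.8 L/s.
R = (PIP − Pplat)/V̇ = (41.1 − 18.7) / 0.8 = 22.4/0.8 = 28.0 cmH2O·s/L.
C = Vt/(Pplat − PEEP) = 555.0 / (18.7 − 2) = 555.0/16.7 = 33.234 mL/cmH2O.
τ = R × C = 28.0 × 0.03323 L/cmH2O = 0.9304 s.
Fraction remaining at end-expiration = e^(−Te/τ) = e^(−0.71/0.9304) = 0.4662 → 46.62%.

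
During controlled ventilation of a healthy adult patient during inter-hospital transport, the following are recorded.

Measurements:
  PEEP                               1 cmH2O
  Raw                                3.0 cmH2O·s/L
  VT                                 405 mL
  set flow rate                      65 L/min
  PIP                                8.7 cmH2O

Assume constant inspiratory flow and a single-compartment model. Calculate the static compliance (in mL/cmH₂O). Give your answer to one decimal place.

91.0

Flow: 65 L/min ÷ 60 = 1.0833 L/s.
Equation of motion (constant flow): PIP = Vt/C + R·V̇ + PEEP.
Vt/C = PIP − R·V̇ − PEEP = 8.7 − 3.0×1.0833 − 1 = 8.7 − 3.25 − 1 = 4.45 cmH2O.
C = Vt / 4.45 = 405 / 4.45 = 91.011 mL/cmH2O.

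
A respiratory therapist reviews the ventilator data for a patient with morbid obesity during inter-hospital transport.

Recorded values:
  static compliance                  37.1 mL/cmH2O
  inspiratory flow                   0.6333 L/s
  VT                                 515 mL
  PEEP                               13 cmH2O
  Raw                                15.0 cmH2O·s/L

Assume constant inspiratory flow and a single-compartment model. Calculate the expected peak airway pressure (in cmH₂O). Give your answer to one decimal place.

36.4

Equation of motion (constant flow): PIP = Vt/C + R·V̇ + PEEP.
PIP = 515/37.1 + 15.0×0.6333 + 13 = 13.881 + 9.5 + 13 = 36.381 cmH2O.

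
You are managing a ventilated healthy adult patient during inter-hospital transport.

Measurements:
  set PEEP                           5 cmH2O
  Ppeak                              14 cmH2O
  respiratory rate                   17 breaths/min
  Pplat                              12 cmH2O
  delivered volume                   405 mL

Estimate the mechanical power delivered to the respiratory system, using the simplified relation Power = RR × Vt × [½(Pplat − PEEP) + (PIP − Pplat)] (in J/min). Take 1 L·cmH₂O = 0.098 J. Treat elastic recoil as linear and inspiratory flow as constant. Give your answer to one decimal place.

Per-breath work = Vt × [½(Pplat−PEEP) + (PIP−Pplat)] = 0.405 × [0.5×7.0 + 2.0] = 0.405 × 5.5 = 2.228 L·cmH2O.
Power = 17 × 2.228 = 37.876 L·cmH2O/min.
× 0.098 J/(L·cmH2O) → 3.712 J/min.

3.7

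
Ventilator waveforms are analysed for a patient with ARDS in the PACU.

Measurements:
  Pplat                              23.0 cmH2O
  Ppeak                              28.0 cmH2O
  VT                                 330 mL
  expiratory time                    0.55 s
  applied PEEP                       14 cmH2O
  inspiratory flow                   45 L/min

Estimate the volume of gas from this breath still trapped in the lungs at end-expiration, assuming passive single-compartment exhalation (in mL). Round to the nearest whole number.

35

Flow: 45 L/min ÷ 60 = 0.75 L/s.
R = (PIP − Pplat)/V̇ = (28.0 − 23.0) / 0.75 = 5.0/0.75 = 6.667 cmH2O·s/L.
C = Vt/(Pplat − PEEP) = 330.0 / (23.0 − 14) = 330.0/9.0 = 36.667 mL/cmH2O.
τ = R × C = 6.667 × 0.03667 L/cmH2O = 0.2445 s.
Fraction remaining = e^(−Te/τ) = e^(−0.55/0.2445) = 0.1055.
Trapped volume = 330.0 × 0.1055 = 34.815 mL.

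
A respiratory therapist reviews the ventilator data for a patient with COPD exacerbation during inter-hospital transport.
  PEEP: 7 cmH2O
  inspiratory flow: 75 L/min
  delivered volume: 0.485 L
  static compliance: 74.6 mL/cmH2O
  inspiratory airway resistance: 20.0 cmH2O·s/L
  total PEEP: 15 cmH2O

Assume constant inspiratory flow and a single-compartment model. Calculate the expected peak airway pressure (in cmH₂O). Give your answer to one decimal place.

46.5

Flow: 75 L/min ÷ 60 = 1.25 L/s.
Total PEEP = 15 cmH2O (set 7 + intrinsic 8); this is the baseline alveolar pressure.
Equation of motion (constant flow): PIP = Vt/C + R·V̇ + PEEP.
PIP = 485/74.6 + 20.0×1.25 + 15 = 6.501 + 25.0 + 15 = 46.501 cmH2O.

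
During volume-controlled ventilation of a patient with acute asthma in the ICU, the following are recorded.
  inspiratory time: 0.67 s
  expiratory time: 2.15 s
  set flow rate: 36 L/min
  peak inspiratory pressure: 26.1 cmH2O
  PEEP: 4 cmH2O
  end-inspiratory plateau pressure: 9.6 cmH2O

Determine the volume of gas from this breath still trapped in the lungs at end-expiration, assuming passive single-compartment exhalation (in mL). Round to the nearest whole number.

135

Flow: 36 L/min ÷ 60 = 0.6 L/s.
Vt = flow × Ti = 0.6 L/s × 0.67 s × 1000 mL/L = 402.0 mL.
R = (PIP − Pplat)/V̇ = (26.1 − 9.6) / 0.6 = 16.5/0.6 = 27.5 cmH2O·s/L.
C = Vt/(Pplat − PEEP) = 402.0 / (9.6 − 4) = 402.0/5.6 = 71.786 mL/cmH2O.
τ = R × C = 27.5 × 0.07179 L/cmH2O = 1.974 s.
Fraction remaining = e^(−Te/τ) = e^(−2.15/1.974) = 0.3365.
Trapped volume = 402.0 × 0.3365 = 135.27 mL.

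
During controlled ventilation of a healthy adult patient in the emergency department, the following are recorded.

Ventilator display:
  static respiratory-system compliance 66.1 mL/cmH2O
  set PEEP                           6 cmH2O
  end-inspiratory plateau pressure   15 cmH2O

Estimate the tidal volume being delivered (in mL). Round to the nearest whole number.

Vt = Cstat × (Pplat − PEEP) = 66.1 × (15 − 6) = 66.1 × 9.0 = 594.9 mL.

595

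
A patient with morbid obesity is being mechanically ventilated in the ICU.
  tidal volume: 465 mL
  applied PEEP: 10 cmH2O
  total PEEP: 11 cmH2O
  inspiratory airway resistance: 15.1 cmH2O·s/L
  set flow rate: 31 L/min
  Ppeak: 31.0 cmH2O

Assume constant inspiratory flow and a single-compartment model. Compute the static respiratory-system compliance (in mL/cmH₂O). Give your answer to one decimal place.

38.1

Flow: 31 L/min ÷ 60 = 0.5167 L/s.
Total PEEP = 11 cmH2O (set 10 + intrinsic 1); this is the baseline alveolar pressure.
Equation of motion (constant flow): PIP = Vt/C + R·V̇ + PEEP.
Vt/C = PIP − R·V̇ − PEEP = 31.0 − 15.1×0.5167 − 11 = 31.0 − 7.802 − 11 = 12.198 cmH2O.
C = Vt / 12.198 = 465 / 12.198 = 38.121 mL/cmH2O.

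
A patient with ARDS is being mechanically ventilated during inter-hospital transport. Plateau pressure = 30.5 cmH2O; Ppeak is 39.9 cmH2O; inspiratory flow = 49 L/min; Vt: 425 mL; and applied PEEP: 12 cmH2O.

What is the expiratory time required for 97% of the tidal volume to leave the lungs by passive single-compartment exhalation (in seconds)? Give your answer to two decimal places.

0.93

Flow: 49 L/min ÷ 60 = 0.8167 L/s.
R = (PIP − Pplat)/V̇ = (39.9 − 30.5) / 0.8167 = 9.4/0.8167 = 11.51 cmH2O·s/L.
C = Vt/(Pplat − PEEP) = 425.0 / (30.5 − 12) = 425.0/18.5 = 22.973 mL/cmH2O.
τ = R × C = 11.51 × 0.02297 L/cmH2O = 0.2644 s.
t = −τ·ln(1 − 0.97) = −0.2644·ln(0.03) = 0.9271 s.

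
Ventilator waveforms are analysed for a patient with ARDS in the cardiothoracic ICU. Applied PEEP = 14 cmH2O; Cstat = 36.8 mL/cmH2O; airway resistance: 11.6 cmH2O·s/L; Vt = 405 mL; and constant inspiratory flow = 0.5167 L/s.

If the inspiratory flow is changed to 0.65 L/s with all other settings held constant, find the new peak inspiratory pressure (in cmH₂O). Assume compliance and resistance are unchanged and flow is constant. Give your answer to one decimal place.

32.5

PIP = Vt/C + R·V̇ + PEEP (constant-flow equation of motion).
Only the resistive term changes: ΔPIP = R × ΔV̇ = 11.6 × (0.65 − 0.5167) = 11.6 × 0.1333 = 1.546 cmH2O.
Original PIP = 405/36.8 + 11.6×0.5167 + 14 = 30.999 cmH2O; new PIP = 30.999 + (1.546) = 32.545 cmH2O.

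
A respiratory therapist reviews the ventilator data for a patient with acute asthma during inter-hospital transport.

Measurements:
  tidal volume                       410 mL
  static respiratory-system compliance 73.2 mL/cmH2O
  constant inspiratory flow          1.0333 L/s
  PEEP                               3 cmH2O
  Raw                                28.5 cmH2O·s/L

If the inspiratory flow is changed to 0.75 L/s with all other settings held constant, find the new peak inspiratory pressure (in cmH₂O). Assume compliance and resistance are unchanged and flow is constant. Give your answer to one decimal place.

30.0

PIP = Vt/C + R·V̇ + PEEP (constant-flow equation of motion).
Only the resistive term changes: ΔPIP = R × ΔV̇ = 28.5 × (0.75 − 1.0333) = 28.5 × -0.2833 = -8.074 cmH2O.
Original PIP = 410/73.2 + 28.5×1.0333 + 3 = 38.05 cmH2O; new PIP = 38.05 + (-8.074) = 29.976 cmH2O.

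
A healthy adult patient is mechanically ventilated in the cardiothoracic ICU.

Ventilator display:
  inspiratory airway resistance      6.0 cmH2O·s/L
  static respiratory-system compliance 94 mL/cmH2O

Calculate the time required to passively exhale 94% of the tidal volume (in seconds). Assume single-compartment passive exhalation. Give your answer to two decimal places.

1.59

τ = R × C = 6.0 × 94 mL/cmH2O = 6.0 × 0.094 L/cmH2O = 0.564 s.
Exhaled fraction f = 1 − e^(−t/τ) → t = −τ·ln(1 − f) = −0.564·ln(0.06) = 1.587 s.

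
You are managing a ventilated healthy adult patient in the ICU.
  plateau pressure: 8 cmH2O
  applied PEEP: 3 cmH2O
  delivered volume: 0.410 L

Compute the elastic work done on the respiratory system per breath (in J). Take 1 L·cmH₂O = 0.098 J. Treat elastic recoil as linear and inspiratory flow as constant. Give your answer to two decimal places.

0.10

Elastic work ≈ ½ × (Pplat − PEEP) × Vt = 0.5 × (8 − 3) × 0.410 L = 0.5 × 5.0 × 0.410 = 1.025 L·cmH2O.
× 0.098 J/(L·cmH2O) → 0.1005 J.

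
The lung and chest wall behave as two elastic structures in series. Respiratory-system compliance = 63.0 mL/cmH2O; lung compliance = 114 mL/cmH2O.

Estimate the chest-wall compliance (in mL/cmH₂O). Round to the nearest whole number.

141

1/Ccw = 1/Crs − 1/CL.
1/Ccw = 1/63.0 − 1/114 = 0.007101.
Ccw = 140.83 mL/cmH2O.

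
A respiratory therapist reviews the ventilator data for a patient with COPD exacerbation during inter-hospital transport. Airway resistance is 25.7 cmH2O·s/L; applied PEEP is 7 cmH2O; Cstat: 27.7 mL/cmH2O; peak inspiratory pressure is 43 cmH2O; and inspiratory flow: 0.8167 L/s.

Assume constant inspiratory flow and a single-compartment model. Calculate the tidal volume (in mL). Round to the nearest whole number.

416

Equation of motion (constant flow): PIP = Vt/C + R·V̇ + PEEP.
Vt/C = PIP − R·V̇ − PEEP = 43 − 20.989 − 7 = 15.011 cmH2O.
Vt = C × 15.011 = 27.7 × 15.011 = 415.8 mL.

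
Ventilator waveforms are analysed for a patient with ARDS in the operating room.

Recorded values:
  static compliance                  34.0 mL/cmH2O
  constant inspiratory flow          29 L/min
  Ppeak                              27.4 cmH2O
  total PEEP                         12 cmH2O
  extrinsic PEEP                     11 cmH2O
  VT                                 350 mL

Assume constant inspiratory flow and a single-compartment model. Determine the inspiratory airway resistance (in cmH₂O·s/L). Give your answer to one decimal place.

10.6

Flow: 29 L/min ÷ 60 = 0.4833 L/s.
Total PEEP = 12 cmH2O (set 11 + intrinsic 1); this is the baseline alveolar pressure.
Equation of motion (constant flow): PIP = Vt/C + R·V̇ + PEEP.
R·V̇ = PIP − Vt/C − PEEP = 27.4 − 350/34.0 − 12 = 27.4 − 10.294 − 12 = 5.106 cmH2O.
R = 5.106 / 0.4833 = 10.565 cmH2O·s/L.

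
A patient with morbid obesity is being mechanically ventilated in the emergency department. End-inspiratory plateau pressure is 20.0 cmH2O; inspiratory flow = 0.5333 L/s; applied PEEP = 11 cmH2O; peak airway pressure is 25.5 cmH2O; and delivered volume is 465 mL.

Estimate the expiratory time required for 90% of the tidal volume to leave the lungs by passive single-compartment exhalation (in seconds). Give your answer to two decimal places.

R = (PIP − Pplat)/V̇ = (25.5 − 20.0) / 0.5333 = 5.5/0.5333 = 10.313 cmH2O·s/L.
C = Vt/(Pplat − PEEP) = 465.0 / (20.0 − 11) = 465.0/9.0 = 51.667 mL/cmH2O.
τ = R × C = 10.313 × 0.05167 L/cmH2O = 0.5329 s.
t = −τ·ln(1 − 0.90) = −0.5329·ln(0.1) = 1.227 s.

1.23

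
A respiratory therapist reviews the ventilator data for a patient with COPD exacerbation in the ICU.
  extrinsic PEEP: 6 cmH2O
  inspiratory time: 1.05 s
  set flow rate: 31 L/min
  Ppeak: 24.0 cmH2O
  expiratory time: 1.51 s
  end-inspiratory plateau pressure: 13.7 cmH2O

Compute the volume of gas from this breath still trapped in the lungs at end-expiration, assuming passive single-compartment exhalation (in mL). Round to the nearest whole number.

185

Flow: 31 L/min ÷ 60 = 0.5167 L/s.
Vt = flow × Ti = 0.5167 L/s × 1.05 s × 1000 mL/L = 542.54 mL.
R = (PIP − Pplat)/V̇ = (24.0 − 13.7) / 0.5167 = 10.3/0.5167 = 19.934 cmH2O·s/L.
C = Vt/(Pplat − PEEP) = 542.54 / (13.7 − 6) = 542.54/7.7 = 70.46 mL/cmH2O.
τ = R × C = 19.934 × 0.07046 L/cmH2O = 1.405 s.
Fraction remaining = e^(−Te/τ) = e^(−1.51/1.405) = 0.3414.
Trapped volume = 542.54 × 0.3414 = 185.22 mL.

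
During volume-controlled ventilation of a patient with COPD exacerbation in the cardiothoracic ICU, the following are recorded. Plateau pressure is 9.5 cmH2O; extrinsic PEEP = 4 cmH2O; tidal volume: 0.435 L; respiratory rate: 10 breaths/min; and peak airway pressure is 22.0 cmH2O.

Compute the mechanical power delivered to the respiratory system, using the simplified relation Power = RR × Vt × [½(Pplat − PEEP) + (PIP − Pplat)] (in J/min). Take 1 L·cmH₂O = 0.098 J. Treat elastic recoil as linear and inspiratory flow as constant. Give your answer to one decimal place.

6.5

Per-breath work = Vt × [½(Pplat−PEEP) + (PIP−Pplat)] = 0.435 × [0.5×5.5 + 12.5] = 0.435 × 15.25 = 6.634 L·cmH2O.
Power = 10 × 6.634 = 66.34 L·cmH2O/min.
× 0.098 J/(L·cmH2O) → 6.501 J/min.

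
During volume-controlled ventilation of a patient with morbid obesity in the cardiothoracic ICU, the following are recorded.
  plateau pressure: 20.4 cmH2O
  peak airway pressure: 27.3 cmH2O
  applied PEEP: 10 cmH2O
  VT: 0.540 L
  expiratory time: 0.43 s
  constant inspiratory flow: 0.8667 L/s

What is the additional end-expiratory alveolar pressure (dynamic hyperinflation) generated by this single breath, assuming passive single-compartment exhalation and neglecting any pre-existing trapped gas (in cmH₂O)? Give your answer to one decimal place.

R = (PIP − Pplat)/V̇ = (27.3 − 20.4) / 0.8667 = 6.9/0.8667 = 7.961 cmH2O·s/L.
C = Vt/(Pplat − PEEP) = 540.0 / (20.4 − 10) = 540.0/10.4 = 51.923 mL/cmH2O.
τ = R × C = 7.961 × 0.05192 L/cmH2O = 0.4133 s.
Fraction remaining = e^(−Te/τ) = e^(−0.43/0.4133) = 0.3533; trapped volume = 540.0 × 0.3533 = 190.78 mL.
Additional alveolar pressure from trapping ≈ V_trapped / C = 190.78 / 51.923 = 3.674 cmH2O.

3.7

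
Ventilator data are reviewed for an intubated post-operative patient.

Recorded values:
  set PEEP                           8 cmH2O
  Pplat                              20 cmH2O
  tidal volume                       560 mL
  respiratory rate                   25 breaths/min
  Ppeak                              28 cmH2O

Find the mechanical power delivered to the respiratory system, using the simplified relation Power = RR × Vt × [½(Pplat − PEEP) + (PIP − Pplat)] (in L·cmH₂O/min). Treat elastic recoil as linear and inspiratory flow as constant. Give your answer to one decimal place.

196.0

Per-breath work = Vt × [½(Pplat−PEEP) + (PIP−Pplat)] = 0.560 × [0.5×12.0 + 8.0] = 0.560 × 14.0 = 7.84 L·cmH2O.
Power = 25 × 7.84 = 196.0 L·cmH2O/min.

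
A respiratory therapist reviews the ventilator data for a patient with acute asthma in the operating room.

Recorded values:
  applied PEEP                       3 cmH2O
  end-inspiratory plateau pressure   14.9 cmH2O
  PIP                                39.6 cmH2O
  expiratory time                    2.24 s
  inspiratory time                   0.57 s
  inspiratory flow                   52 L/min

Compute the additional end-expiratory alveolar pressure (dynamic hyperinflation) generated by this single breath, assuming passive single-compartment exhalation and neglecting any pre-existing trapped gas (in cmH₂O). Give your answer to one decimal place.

1.8

Flow: 52 L/min ÷ 60 = 0.8667 L/s.
Vt = flow × Ti = 0.8667 L/s × 0.57 s × 1000 mL/L = 494.02 mL.
R = (PIP − Pplat)/V̇ = (39.6 − 14.9) / 0.8667 = 24.7/0.8667 = 28.499 cmH2O·s/L.
C = Vt/(Pplat − PEEP) = 494.02 / (14.9 − 3) = 494.02/11.9 = 41.514 mL/cmH2O.
τ = R × C = 28.499 × 0.04151 L/cmH2O = 1.183 s.
Fraction remaining = e^(−Te/τ) = e^(−2.24/1.183) = 0.1505; trapped volume = 494.02 × 0.1505 = 74.35 mL.
Additional alveolar pressure from trapping ≈ V_trapped / C = 74.35 / 41.514 = 1.791 cmH2O.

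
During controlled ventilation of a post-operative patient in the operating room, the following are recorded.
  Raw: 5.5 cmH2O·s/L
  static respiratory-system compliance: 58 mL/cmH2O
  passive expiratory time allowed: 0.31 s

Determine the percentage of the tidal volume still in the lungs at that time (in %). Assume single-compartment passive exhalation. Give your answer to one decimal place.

τ = R × C = 5.5 × 58 mL/cmH2O = 5.5 × 0.058 L/cmH2O = 0.319 s.
Passive exhalation: V(t)/V₀ = e^(−t/τ) = e^(−0.31/0.319) = 0.3784.
Fraction remaining = 0.3784 → 37.84%.

37.8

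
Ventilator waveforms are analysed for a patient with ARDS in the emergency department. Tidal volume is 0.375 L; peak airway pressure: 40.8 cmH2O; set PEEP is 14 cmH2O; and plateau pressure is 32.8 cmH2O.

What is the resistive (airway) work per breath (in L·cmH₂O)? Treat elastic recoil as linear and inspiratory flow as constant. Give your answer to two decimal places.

3.00

With constant inspiratory flow the resistive pressure is constant at PIP − Pplat = 40.8 − 32.8 = 8.0 cmH2O, so resistive work = 8.0 × 0.375 = 3.0 L·cmH2O.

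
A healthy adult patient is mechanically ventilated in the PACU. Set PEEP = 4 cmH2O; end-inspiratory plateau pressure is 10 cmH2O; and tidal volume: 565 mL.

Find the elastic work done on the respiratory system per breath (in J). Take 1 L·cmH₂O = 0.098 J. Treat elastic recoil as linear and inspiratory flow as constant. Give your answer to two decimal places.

Elastic work ≈ ½ × (Pplat − PEEP) × Vt = 0.5 × (10 − 4) × 0.565 L = 0.5 × 6.0 × 0.565 = 1.695 L·cmH2O.
× 0.098 J/(L·cmH2O) → 0.1661 J.

0.17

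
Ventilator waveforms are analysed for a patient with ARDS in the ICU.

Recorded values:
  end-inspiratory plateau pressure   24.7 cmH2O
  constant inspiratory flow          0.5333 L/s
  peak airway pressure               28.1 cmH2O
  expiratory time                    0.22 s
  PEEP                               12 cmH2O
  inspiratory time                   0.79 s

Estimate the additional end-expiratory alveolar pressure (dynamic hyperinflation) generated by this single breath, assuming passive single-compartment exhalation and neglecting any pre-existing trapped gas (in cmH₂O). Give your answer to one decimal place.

4.5

Vt = flow × Ti = 0.5333 L/s × 0.79 s × 1000 mL/L = 421.31 mL.
R = (PIP − Pplat)/V̇ = (28.1 − 24.7) / 0.5333 = 3.4/0.5333 = 6.375 cmH2O·s/L.
C = Vt/(Pplat − PEEP) = 421.31 / (24.7 − 12) = 421.31/12.7 = 33.174 mL/cmH2O.
τ = R × C = 6.375 × 0.03317 L/cmH2O = 0.2115 s.
Fraction remaining = e^(−Te/τ) = e^(−0.22/0.2115) = 0.3534; trapped volume = 421.31 × 0.3534 = 148.89 mL.
Additional alveolar pressure from trapping ≈ V_trapped / C = 148.89 / 33.174 = 4.488 cmH2O.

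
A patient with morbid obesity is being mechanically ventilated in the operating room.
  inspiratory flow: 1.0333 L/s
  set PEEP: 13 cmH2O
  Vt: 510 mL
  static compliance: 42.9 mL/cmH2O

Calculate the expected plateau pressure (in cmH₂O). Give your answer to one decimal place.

Pplat = PEEP + Vt / Cstat = 13 + 510 / 42.9 = 13 + 11.888 = 24.888 cmH2O.

24.9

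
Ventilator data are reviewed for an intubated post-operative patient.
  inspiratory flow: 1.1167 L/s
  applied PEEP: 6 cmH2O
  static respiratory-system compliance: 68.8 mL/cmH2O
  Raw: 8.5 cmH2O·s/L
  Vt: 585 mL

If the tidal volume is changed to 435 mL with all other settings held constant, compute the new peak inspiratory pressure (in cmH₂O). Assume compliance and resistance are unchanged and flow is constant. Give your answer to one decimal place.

21.8

PIP = Vt/C + R·V̇ + PEEP (constant-flow equation of motion).
Only the elastic term changes: ΔPIP = ΔVt / C = (435 − 585) / 68.8 = -2.18 cmH2O.
Original PIP = 585/68.8 + 8.5×1.1167 + 6 = 23.995 cmH2O; new PIP = 23.995 + (-2.18) = 21.815 cmH2O.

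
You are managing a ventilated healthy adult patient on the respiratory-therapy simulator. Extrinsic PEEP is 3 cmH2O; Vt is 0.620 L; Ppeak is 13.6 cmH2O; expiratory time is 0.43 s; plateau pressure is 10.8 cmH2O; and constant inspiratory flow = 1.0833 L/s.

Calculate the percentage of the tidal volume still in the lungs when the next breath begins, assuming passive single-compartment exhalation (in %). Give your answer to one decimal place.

R = (PIP − Pplat)/V̇ = (13.6 − 10.8) / 1.0833 = 2.8/1.0833 = 2.585 cmH2O·s/L.
C = Vt/(Pplat − PEEP) = 620.0 / (10.8 − 3) = 620.0/7.8 = 79.487 mL/cmH2O.
τ = R × C = 2.585 × 0.07949 L/cmH2O = 0.2055 s.
Fraction remaining at end-expiration = e^(−Te/τ) = e^(−0.43/0.2055) = 0.1234 → 12.34%.

12.3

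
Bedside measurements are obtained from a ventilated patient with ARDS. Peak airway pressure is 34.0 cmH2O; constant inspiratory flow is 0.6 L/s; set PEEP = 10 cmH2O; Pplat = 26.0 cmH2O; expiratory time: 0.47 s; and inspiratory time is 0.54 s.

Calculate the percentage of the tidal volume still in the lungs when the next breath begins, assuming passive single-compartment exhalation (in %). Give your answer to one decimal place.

Vt = flow × Ti = 0.6 L/s × 0.54 s × 1000 mL/L = 324.0 mL.
R = (PIP − Pplat)/V̇ = (34.0 − 26.0) / 0.6 = 8.0/0.6 = 13.333 cmH2O·s/L.
C = Vt/(Pplat − PEEP) = 324.0 / (26.0 − 10) = 324.0/16.0 = 20.25 mL/cmH2O.
τ = R × C = 13.333 × 0.02025 L/cmH2O = 0.27 s.
Fraction remaining at end-expiration = e^(−Te/τ) = e^(−0.47/0.27) = 0.1754 → 17.54%.

17.5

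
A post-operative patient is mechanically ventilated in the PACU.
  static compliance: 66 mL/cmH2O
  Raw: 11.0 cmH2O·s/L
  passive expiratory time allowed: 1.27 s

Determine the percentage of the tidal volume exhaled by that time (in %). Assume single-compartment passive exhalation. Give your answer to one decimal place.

82.6

τ = R × C = 11.0 × 66 mL/cmH2O = 11.0 × 0.066 L/cmH2O = 0.726 s.
Passive exhalation: V(t)/V₀ = e^(−t/τ) = e^(−1.27/0.726) = 0.1739.
Fraction exhaled = 1 − 0.1739 = 0.8261 → 82.61%.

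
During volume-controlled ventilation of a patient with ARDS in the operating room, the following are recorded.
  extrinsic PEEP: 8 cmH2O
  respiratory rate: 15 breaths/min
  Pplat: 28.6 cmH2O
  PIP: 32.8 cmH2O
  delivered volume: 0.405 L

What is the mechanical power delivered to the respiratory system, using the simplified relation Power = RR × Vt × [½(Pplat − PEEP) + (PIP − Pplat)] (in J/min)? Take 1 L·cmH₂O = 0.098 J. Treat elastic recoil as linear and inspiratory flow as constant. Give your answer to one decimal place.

8.6

Per-breath work = Vt × [½(Pplat−PEEP) + (PIP−Pplat)] = 0.405 × [0.5×20.6 + 4.2] = 0.405 × 14.5 = 5.873 L·cmH2O.
Power = 15 × 5.873 = 88.095 L·cmH2O/min.
× 0.098 J/(L·cmH2O) → 8.633 J/min.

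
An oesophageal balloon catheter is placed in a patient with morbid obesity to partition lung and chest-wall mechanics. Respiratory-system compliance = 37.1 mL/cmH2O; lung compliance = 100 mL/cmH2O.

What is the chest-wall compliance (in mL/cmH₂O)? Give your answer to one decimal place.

1/Ccw = 1/Crs − 1/CL.
1/Ccw = 1/37.1 − 1/100 = 0.01695.
Ccw = 58.997 mL/cmH2O.

59.0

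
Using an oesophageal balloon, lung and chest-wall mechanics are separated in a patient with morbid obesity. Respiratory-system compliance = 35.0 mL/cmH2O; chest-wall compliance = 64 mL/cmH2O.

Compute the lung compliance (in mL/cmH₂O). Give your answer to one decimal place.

77.2

1/CL = 1/Crs − 1/Ccw.
1/CL = 1/35.0 − 1/64 = 0.01295.
CL = 77.22 mL/cmH2O.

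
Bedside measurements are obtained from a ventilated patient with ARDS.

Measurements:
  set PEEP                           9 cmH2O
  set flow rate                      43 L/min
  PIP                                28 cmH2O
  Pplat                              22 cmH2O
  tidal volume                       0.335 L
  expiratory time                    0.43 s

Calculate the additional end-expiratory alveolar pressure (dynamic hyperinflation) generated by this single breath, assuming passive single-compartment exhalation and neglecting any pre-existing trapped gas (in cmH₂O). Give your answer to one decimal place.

Flow: 43 L/min ÷ 60 = 0.7167 L/s.
R = (PIP − Pplat)/V̇ = (28 − 22) / 0.7167 = 6.0/0.7167 = 8.372 cmH2O·s/L.
C = Vt/(Pplat − PEEP) = 335.0 / (22 − 9) = 335.0/13.0 = 25.769 mL/cmH2O.
τ = R × C = 8.372 × 0.02577 L/cmH2O = 0.2157 s.
Fraction remaining = e^(−Te/τ) = e^(−0.43/0.2157) = 0.1362; trapped volume = 335.0 × 0.1362 = 45.627 mL.
Additional alveolar pressure from trapping ≈ V_trapped / C = 45.627 / 25.769 = 1.771 cmH2O.

1.8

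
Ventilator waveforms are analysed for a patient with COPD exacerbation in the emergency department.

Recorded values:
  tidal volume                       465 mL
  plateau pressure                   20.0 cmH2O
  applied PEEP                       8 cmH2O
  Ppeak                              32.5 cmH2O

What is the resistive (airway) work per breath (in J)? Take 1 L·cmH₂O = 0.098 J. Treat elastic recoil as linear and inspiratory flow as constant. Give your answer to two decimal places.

With constant inspiratory flow the resistive pressure is constant at PIP − Pplat = 32.5 − 20.0 = 12.5 cmH2O, so resistive work = 12.5 × 0.465 = 5.813 L·cmH2O.
× 0.098 J/(L·cmH2O) → 0.5697 J.

0.57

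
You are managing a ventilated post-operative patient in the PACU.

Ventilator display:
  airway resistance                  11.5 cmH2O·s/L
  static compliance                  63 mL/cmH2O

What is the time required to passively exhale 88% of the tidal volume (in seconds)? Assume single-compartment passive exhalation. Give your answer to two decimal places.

τ = R × C = 11.5 × 63 mL/cmH2O = 11.5 × 0.063 L/cmH2O = 0.7245 s.
Exhaled fraction f = 1 − e^(−t/τ) → t = −τ·ln(1 − f) = −0.7245·ln(0.12) = 1.536 s.

1.54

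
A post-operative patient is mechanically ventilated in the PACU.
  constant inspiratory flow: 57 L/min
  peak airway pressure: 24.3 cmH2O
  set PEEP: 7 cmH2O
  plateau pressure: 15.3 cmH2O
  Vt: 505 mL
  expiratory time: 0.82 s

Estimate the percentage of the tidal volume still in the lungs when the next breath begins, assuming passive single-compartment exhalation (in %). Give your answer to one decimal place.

Flow: 57 L/min ÷ 60 = 0.95 L/s.
R = (PIP − Pplat)/V̇ = (24.3 − 15.3) / 0.95 = 9.0/0.95 = 9.474 cmH2O·s/L.
C = Vt/(Pplat − PEEP) = 505.0 / (15.3 − 7) = 505.0/8.3 = 60.843 mL/cmH2O.
τ = R × C = 9.474 × 0.06084 L/cmH2O = 0.5764 s.
Fraction remaining at end-expiration = e^(−Te/τ) = e^(−0.82/0.5764) = 0.2411 → 24.11%.

24.1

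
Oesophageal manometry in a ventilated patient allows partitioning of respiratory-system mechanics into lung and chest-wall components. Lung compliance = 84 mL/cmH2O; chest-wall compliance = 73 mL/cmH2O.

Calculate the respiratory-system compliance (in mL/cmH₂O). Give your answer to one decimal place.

Lung and chest wall are elastances in series: 1/Crs = 1/CL + 1/Ccw.
1/Crs = 1/84 + 1/73 = 0.0256.
Crs = 39.063 mL/cmH2O.

39.1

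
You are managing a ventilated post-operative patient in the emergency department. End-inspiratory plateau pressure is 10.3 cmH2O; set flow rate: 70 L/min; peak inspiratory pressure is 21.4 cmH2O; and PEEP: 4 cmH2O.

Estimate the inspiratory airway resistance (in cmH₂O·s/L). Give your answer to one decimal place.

9.5

Flow: 70 L/min ÷ 60 = 1.1667 L/s.
Raw = (PIP − Pplat) / flow = (21.4 − 10.3) / 1.1667 = 11.1 / 1.1667 = 9.514 cmH2O·s/L.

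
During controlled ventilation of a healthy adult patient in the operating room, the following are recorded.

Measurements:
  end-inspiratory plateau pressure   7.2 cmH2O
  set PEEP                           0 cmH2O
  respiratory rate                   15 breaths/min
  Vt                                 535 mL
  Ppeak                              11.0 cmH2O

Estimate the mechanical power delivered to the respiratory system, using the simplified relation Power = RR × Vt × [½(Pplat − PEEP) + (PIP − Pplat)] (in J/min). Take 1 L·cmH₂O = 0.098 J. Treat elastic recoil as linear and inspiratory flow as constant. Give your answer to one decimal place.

Per-breath work = Vt × [½(Pplat−PEEP) + (PIP−Pplat)] = 0.535 × [0.5×7.2 + 3.8] = 0.535 × 7.4 = 3.959 L·cmH2O.
Power = 15 × 3.959 = 59.385 L·cmH2O/min.
× 0.098 J/(L·cmH2O) → 5.82 J/min.

5.8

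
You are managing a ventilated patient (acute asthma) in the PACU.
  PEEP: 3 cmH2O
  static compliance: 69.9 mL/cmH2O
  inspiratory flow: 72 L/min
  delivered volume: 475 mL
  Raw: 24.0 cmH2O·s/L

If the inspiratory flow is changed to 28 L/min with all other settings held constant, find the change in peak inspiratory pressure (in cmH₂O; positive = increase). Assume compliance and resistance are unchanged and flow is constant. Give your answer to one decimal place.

-17.6

Flow: 72 L/min ÷ 60 = 1.2 L/s.
New flow: 28 L/min ÷ 60 = 0.4667 L/s.
PIP = Vt/C + R·V̇ + PEEP (constant-flow equation of motion).
Only the resistive term changes: ΔPIP = R × ΔV̇ = 24.0 × (0.4667 − 1.2) = 24.0 × -0.7333 = -17.599 cmH2O.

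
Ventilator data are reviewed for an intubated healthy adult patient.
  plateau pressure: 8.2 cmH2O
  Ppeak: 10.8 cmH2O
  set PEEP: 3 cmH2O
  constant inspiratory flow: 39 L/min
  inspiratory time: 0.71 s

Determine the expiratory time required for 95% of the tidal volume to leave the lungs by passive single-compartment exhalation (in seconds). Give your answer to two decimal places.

1.06

Flow: 39 L/min ÷ 60 = 0.65 L/s.
Vt = flow × Ti = 0.65 L/s × 0.71 s × 1000 mL/L = 461.5 mL.
R = (PIP − Pplat)/V̇ = (10.8 − 8.2) / 0.65 = 2.6/0.65 = 4.0 cmH2O·s/L.
C = Vt/(Pplat − PEEP) = 461.5 / (8.2 − 3) = 461.5/5.2 = 88.75 mL/cmH2O.
τ = R × C = 4.0 × 0.08875 L/cmH2O = 0.355 s.
t = −τ·ln(1 − 0.95) = −0.355·ln(0.05) = 1.063 s.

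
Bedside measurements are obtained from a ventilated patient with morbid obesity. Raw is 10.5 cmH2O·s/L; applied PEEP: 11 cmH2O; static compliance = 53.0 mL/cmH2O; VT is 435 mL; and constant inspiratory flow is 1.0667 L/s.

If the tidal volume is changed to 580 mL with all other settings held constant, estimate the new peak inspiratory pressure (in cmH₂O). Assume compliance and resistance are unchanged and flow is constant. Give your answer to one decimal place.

PIP = Vt/C + R·V̇ + PEEP (constant-flow equation of motion).
Only the elastic term changes: ΔPIP = ΔVt / C = (580 − 435) / 53.0 = 2.736 cmH2O.
Original PIP = 435/53.0 + 10.5×1.0667 + 11 = 30.408 cmH2O; new PIP = 30.408 + (2.736) = 33.144 cmH2O.

33.1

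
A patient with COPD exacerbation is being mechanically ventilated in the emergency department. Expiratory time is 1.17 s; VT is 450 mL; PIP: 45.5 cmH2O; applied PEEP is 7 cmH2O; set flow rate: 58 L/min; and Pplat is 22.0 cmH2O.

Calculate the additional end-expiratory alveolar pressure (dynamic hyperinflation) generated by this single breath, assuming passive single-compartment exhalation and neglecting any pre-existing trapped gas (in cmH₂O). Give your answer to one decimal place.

Flow: 58 L/min ÷ 60 = 0.9667 L/s.
R = (PIP − Pplat)/V̇ = (45.5 − 22.0) / 0.9667 = 23.5/0.9667 = 24.31 cmH2O·s/L.
C = Vt/(Pplat − PEEP) = 450.0 / (22.0 − 7) = 450.0/15.0 = 30.0 mL/cmH2O.
τ = R × C = 24.31 × 0.03 L/cmH2O = 0.7293 s.
Fraction remaining = e^(−Te/τ) = e^(−1.17/0.7293) = 0.201; trapped volume = 450.0 × 0.201 = 90.45 mL.
Additional alveolar pressure from trapping ≈ V_trapped / C = 90.45 / 30.0 = 3.015 cmH2O.

3.0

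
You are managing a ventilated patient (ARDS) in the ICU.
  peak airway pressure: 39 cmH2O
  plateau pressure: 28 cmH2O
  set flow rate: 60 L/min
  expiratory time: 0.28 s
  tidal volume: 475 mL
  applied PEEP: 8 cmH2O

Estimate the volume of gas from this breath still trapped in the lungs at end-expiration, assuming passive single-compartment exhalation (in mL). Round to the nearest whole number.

163

Flow: 60 L/min ÷ 60 = 1 L/s.
R = (PIP − Pplat)/V̇ = (39 − 28) / 1 = 11.0/1 = 11.0 cmH2O·s/L.
C = Vt/(Pplat − PEEP) = 475.0 / (28 − 8) = 475.0/20.0 = 23.75 mL/cmH2O.
τ = R × C = 11.0 × 0.02375 L/cmH2O = 0.2613 s.
Fraction remaining = e^(−Te/τ) = e^(−0.28/0.2613) = 0.3425.
Trapped volume = 475.0 × 0.3425 = 162.69 mL.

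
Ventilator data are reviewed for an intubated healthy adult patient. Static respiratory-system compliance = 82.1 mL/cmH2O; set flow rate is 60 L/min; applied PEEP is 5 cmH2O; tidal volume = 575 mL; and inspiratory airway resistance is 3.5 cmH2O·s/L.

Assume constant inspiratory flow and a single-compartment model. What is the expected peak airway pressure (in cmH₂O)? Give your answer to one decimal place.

Flow: 60 L/min ÷ 60 = 1 L/s.
Equation of motion (constant flow): PIP = Vt/C + R·V̇ + PEEP.
PIP = 575/82.1 + 3.5×1 + 5 = 7.004 + 3.5 + 5 = 15.504 cmH2O.

15.5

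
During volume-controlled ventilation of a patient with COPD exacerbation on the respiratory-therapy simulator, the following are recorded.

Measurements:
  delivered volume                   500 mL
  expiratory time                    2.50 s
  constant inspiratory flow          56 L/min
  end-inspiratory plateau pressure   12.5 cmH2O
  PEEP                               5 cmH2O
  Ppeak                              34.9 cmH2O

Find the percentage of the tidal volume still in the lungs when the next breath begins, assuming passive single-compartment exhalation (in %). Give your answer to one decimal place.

Flow: 56 L/min ÷ 60 = 0.9333 L/s.
R = (PIP − Pplat)/V̇ = (34.9 − 12.5) / 0.9333 = 22.4/0.9333 = 24.001 cmH2O·s/L.
C = Vt/(Pplat − PEEP) = 500.0 / (12.5 − 5) = 500.0/7.5 = 66.667 mL/cmH2O.
τ = R × C = 24.001 × 0.06667 L/cmH2O = 1.6 s.
Fraction remaining at end-expiration = e^(−Te/τ) = e^(−2.50/1.6) = 0.2096 → 20.96%.

21.0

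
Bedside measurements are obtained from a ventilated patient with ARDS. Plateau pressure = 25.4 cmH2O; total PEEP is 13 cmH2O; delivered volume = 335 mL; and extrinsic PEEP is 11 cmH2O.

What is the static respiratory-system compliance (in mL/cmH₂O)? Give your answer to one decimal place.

End-expiratory occlusion gives total PEEP = 13 cmH2O (intrinsic PEEP = 13 − 11 = 2). Use total PEEP for the elastic gradient.
Cstat = Vt / (Pplat − PEEPtotal) = 335 / (25.4 − 13) = 335 / 12.4 = 27.016 mL/cmH2O.

27.0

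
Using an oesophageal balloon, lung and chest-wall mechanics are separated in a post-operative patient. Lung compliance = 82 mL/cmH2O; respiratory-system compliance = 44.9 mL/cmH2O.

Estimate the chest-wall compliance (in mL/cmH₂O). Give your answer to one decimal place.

99.2

1/Ccw = 1/Crs − 1/CL.
1/Ccw = 1/44.9 − 1/82 = 0.01008.
Ccw = 99.206 mL/cmH2O.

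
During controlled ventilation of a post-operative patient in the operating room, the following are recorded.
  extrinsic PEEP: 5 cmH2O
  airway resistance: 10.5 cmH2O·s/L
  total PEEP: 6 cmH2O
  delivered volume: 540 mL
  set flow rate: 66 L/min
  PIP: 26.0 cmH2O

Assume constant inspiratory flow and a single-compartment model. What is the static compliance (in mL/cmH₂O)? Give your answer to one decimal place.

63.9

Flow: 66 L/min ÷ 60 = 1.1 L/s.
Total PEEP = 6 cmH2O (set 5 + intrinsic 1); this is the baseline alveolar pressure.
Equation of motion (constant flow): PIP = Vt/C + R·V̇ + PEEP.
Vt/C = PIP − R·V̇ − PEEP = 26.0 − 10.5×1.1 − 6 = 26.0 − 11.55 − 6 = 8.45 cmH2O.
C = Vt / 8.45 = 540 / 8.45 = 63.905 mL/cmH2O.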